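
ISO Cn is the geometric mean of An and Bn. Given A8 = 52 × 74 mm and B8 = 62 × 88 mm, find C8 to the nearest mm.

Short side: √(52 · 62) = √3224 ≈ 56.8 → 57 mm
Long side: √(74 · 88) = √6512 ≈ 80.7 → 81 mm

57 × 81 mm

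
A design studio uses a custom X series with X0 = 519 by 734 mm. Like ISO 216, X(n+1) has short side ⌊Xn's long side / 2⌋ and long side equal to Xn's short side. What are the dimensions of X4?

X1: ⌊734/2⌋ × 519 = 367 × 519 mm
X2: ⌊519/2⌋ × 367 = 259 × 367 mm
X3: ⌊367/2⌋ × 259 = 183 × 259 mm
X4: ⌊259/2⌋ × 183 = 129 × 183 mm

129 × 183 mm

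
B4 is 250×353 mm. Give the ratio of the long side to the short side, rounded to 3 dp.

1.412

353 / 250 = 1.412
ISO 216 targets √2 ≈ 1.414; the -0.002 deviation is from mm rounding.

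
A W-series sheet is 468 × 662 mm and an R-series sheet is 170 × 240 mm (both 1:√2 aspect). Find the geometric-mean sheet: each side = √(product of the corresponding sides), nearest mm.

Short side: √(468 · 170) = √79560 ≈ 282.1 → 282 mm
Long side: √(662 · 240) = √158880 ≈ 398.6 → 399 mm

282 × 399 mm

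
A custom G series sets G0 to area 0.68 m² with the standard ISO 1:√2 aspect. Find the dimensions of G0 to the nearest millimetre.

Let the short side be w mm. Then w · w√2 = 0.68 m² = 680,000 mm².
w² = 680,000/√2, so w ≈ 693.4 mm; long side = w√2 ≈ 980.6 mm.

693 × 981 mm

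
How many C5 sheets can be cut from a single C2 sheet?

Each ISO step halves the sheet: 1 × C2 → 2 × C3 → 4 × C4 → 8 × C5
From C2 to C5 is 3 halving steps: 2^3 = 8.

8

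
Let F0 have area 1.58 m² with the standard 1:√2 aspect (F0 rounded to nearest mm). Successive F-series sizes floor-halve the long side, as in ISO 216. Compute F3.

373 × 528 mm

Let F0's short side be w mm. w · w√2 = 1.58 m² = 1,580,000 mm², so w ≈ 1057.0 mm and w√2 ≈ 1494.8 mm → F0 = 1057 × 1495 mm.
F1: ⌊1495/2⌋ × 1057 = 747 × 1057 mm
F2: ⌊1057/2⌋ × 747 = 528 × 747 mm
F3: ⌊747/2⌋ × 528 = 373 × 528 mm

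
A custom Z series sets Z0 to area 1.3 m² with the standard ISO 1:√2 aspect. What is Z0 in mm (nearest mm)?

Let the short side be w mm. Then w · w√2 = 1.3 m² = 1,300,000 mm².
w² = 1,300,000/√2, so w ≈ 958.8 mm; long side = w√2 ≈ 1355.9 mm.

959 × 1356 mm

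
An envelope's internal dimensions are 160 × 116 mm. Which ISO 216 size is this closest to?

C6 (114 × 162 mm)

Aspect ratio 160/116 ≈ 1.379 (ISO target is √2 ≈ 1.414).
In the C-series (envelope sizes, between A and B): C6 = 114 × 162 mm.
Off by 4 mm total — nearest standard size.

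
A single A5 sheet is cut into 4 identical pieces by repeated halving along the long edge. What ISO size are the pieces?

A7

4 = 2^2, so 2 halving steps.
A5 → A6 → … → A7 after 2 steps.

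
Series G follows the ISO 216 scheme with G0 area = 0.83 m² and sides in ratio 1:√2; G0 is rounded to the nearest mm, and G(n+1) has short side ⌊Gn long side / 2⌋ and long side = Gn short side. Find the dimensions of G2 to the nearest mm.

383 × 541 mm

Let G0's short side be w mm. w · w√2 = 0.83 m² = 830,000 mm², so w ≈ 766.1 mm and w√2 ≈ 1083.4 mm → G0 = 766 × 1083 mm.
G1: ⌊1083/2⌋ × 766 = 541 × 766 mm
G2: ⌊766/2⌋ × 541 = 383 × 541 mm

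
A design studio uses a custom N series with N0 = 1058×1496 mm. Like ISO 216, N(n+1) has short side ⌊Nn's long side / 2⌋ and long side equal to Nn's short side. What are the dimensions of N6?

132 × 187 mm

N1 = 748 × 1058 mm (from N0 by 1 halving).
N2: ⌊1058/2⌋ × 748 = 529 × 748 mm
N3: ⌊748/2⌋ × 529 = 374 × 529 mm
N4: ⌊529/2⌋ × 374 = 264 × 374 mm
N5: ⌊374/2⌋ × 264 = 187 × 264 mm
N6: ⌊264/2⌋ × 187 = 132 × 187 mm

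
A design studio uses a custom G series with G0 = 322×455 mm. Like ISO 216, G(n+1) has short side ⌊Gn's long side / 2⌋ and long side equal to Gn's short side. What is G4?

G1: ⌊455/2⌋ × 322 = 227 × 322 mm
G2: ⌊322/2⌋ × 227 = 161 × 227 mm
G3: ⌊227/2⌋ × 161 = 113 × 161 mm
G4: ⌊161/2⌋ × 113 = 80 × 113 mm

80 × 113 mm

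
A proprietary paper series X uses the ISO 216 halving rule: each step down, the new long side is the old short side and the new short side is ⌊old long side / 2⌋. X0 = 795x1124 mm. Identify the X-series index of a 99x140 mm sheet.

X0: 795 × 1124 mm
X1: 562 × 795 mm
X2: 397 × 562 mm
X3: 281 × 397 mm
X4: 198 × 281 mm
X5: 140 × 198 mm
X6: 99 × 140 mm
X7: 70 × 99 mm
→ matches X6.

X6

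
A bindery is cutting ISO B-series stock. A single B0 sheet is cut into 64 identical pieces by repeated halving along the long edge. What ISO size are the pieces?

64 = 2^6, so 6 halving steps.
B0 → B1 → … → B6 after 6 steps.

B6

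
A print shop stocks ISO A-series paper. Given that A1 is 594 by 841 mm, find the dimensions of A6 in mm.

A2: ⌊841/2⌋ × 594 = 420 × 594 mm
A3: ⌊594/2⌋ × 420 = 297 × 420 mm
A4: ⌊420/2⌋ × 297 = 210 × 297 mm
A5: ⌊297/2⌋ × 210 = 148 × 210 mm
A6: ⌊210/2⌋ × 148 = 105 × 148 mm

105 × 148 mm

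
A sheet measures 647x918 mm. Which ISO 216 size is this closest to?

C1 (648 × 917 mm)

Aspect ratio 918/647 ≈ 1.419 — close to the ISO √2 ≈ 1.414.
In the C-series (envelope sizes, between A and B): C1 = 648 × 917 mm.
Off by 2 mm total — nearest standard size.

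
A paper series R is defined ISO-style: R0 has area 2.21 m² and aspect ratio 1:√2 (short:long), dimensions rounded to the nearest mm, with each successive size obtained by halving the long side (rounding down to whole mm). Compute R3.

442 × 625 mm

Let R0's short side be w mm. w · w√2 = 2.21 m² = 2,210,000 mm², so w ≈ 1250.1 mm and w√2 ≈ 1767.9 mm → R0 = 1250 × 1768 mm.
R1: ⌊1768/2⌋ × 1250 = 884 × 1250 mm
R2: ⌊1250/2⌋ × 884 = 625 × 884 mm
R3: ⌊884/2⌋ × 625 = 442 × 625 mm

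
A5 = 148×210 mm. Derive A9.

37 × 52 mm

A6: ⌊210/2⌋ × 148 = 105 × 148 mm
A7: ⌊148/2⌋ × 105 = 74 × 105 mm
A8: ⌊105/2⌋ × 74 = 52 × 74 mm
A9: ⌊74/2⌋ × 52 = 37 × 52 mm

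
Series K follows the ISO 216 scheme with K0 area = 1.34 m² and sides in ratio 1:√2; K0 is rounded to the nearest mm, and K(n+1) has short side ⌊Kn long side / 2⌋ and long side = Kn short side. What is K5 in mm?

172 × 243 mm

Let K0's short side be w mm. w · w√2 = 1.34 m² = 1,340,000 mm², so w ≈ 973.4 mm and w√2 ≈ 1376.6 mm → K0 = 973 × 1377 mm.
K1: ⌊1377/2⌋ × 973 = 688 × 973 mm
K2: ⌊973/2⌋ × 688 = 486 × 688 mm
K3: ⌊688/2⌋ × 486 = 344 × 486 mm
K4: ⌊486/2⌋ × 344 = 243 × 344 mm
K5: ⌊344/2⌋ × 243 = 172 × 243 mm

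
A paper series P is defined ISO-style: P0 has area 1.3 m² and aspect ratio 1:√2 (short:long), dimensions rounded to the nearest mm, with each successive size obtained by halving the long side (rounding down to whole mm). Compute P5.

169 × 239 mm

Let P0's short side be w mm. w · w√2 = 1.3 m² = 1,300,000 mm², so w ≈ 958.8 mm and w√2 ≈ 1355.9 mm → P0 = 959 × 1356 mm.
P1: ⌊1356/2⌋ × 959 = 678 × 959 mm
P2: ⌊959/2⌋ × 678 = 479 × 678 mm
P3: ⌊678/2⌋ × 479 = 339 × 479 mm
P4: ⌊479/2⌋ × 339 = 239 × 339 mm
P5: ⌊339/2⌋ × 239 = 169 × 239 mm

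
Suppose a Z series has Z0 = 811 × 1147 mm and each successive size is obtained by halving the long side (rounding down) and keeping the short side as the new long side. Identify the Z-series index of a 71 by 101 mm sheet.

Z0: 811 × 1147 mm
Z1: 573 × 811 mm
Z2: 405 × 573 mm
Z3: 286 × 405 mm
Z4: 202 × 286 mm
Z5: 143 × 202 mm
Z6: 101 × 143 mm
Z7: 71 × 101 mm
Z8: 50 × 71 mm
→ matches Z7.

Z7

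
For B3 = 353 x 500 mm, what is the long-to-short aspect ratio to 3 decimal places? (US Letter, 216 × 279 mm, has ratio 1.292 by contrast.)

500 / 353 = 1.416
ISO 216 targets √2 ≈ 1.414; the +0.002 deviation is from mm rounding.

1.416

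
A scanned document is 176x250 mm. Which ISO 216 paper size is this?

Aspect ratio 250/176 ≈ 1.420 — close to the ISO √2 ≈ 1.414.
In the B-series (B0 = 1000 × 1414 mm): B5 = 176 × 250 mm.

B5 (176 × 250 mm)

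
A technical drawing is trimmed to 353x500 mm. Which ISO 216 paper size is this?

B3 (353 × 500 mm)

Aspect ratio 500/353 ≈ 1.416 — close to the ISO √2 ≈ 1.414.
In the B-series (B0 = 1000 × 1414 mm): B3 = 353 × 500 mm.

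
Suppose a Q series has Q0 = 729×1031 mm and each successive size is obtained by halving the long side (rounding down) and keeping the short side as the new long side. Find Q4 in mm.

182 × 257 mm

Q1 = 515 × 729 mm (from Q0 by 1 halving).
Q2: ⌊729/2⌋ × 515 = 364 × 515 mm
Q3: ⌊515/2⌋ × 364 = 257 × 364 mm
Q4: ⌊364/2⌋ × 257 = 182 × 257 mm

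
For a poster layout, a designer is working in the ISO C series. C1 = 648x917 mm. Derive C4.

229 × 324 mm

C2: ⌊917/2⌋ × 648 = 458 × 648 mm
C3: ⌊648/2⌋ × 458 = 324 × 458 mm
C4: ⌊458/2⌋ × 324 = 229 × 324 mm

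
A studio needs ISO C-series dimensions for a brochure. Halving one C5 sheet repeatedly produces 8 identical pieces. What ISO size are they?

C8

8 = 2^3, so 3 halving steps.
C5 → C6 → … → C8 after 3 steps.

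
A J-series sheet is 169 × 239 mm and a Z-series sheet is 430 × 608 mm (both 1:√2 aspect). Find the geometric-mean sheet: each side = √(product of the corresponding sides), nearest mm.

270 × 381 mm

Short side: √(169 · 430) = √72670 ≈ 269.6 → 270 mm
Long side: √(239 · 608) = √145312 ≈ 381.2 → 381 mm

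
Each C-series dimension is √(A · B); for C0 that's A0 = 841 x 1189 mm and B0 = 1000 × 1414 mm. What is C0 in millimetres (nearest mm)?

917 × 1297 mm

Short: √(841 · 1000) = √841000 ≈ 917.1 mm.
Long: √(1189 · 1414) = √1681246 ≈ 1296.6 mm.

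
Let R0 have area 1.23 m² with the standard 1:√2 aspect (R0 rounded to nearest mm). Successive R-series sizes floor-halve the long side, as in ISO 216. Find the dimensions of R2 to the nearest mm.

466 × 659 mm

Let R0's short side be w mm. w · w√2 = 1.23 m² = 1,230,000 mm², so w ≈ 932.6 mm and w√2 ≈ 1318.9 mm → R0 = 933 × 1319 mm.
R1: ⌊1319/2⌋ × 933 = 659 × 933 mm
R2: ⌊933/2⌋ × 659 = 466 × 659 mm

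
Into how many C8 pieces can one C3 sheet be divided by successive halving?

C3 = 324 × 458 mm; C8 = 57 × 81 mm.
Each halving step doubles the count; 5 steps from C3 to C8.
2^5 = 32.

32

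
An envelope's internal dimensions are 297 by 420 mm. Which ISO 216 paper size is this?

A3 (297 × 420 mm)

Aspect ratio 420/297 ≈ 1.414 — close to the ISO √2 ≈ 1.414.
In the A-series (A0 area = 1 m²): A3 = 297 × 420 mm.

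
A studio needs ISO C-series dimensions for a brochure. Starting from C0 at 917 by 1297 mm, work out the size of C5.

162 × 229 mm

C1: ⌊1297/2⌋ × 917 = 648 × 917 mm
C2: ⌊917/2⌋ × 648 = 458 × 648 mm
C3: ⌊648/2⌋ × 458 = 324 × 458 mm
C4: ⌊458/2⌋ × 324 = 229 × 324 mm
C5: ⌊324/2⌋ × 229 = 162 × 229 mm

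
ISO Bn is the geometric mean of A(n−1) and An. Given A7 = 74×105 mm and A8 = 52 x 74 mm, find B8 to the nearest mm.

62 × 88 mm

Short side: √(74 · 52) = √3848 ≈ 62.0 → 62 mm
Long side: √(105 · 74) = √7770 ≈ 88.1 → 88 mm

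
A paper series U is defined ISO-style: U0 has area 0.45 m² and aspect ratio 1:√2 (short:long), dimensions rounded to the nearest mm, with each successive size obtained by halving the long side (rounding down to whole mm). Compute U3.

Let U0's short side be w mm. w · w√2 = 0.45 m² = 450,000 mm², so w ≈ 564.1 mm and w√2 ≈ 797.7 mm → U0 = 564 × 798 mm.
U1: ⌊798/2⌋ × 564 = 399 × 564 mm
U2: ⌊564/2⌋ × 399 = 282 × 399 mm
U3: ⌊399/2⌋ × 282 = 199 × 282 mm

199 × 282 mm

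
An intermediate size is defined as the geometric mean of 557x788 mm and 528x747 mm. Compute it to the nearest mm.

Short side: √(557 · 528) = √294096 ≈ 542.3 → 542 mm
Long side: √(788 · 747) = √588636 ≈ 767.2 → 767 mm

542 × 767 mm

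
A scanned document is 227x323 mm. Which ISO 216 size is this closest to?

Aspect ratio 323/227 ≈ 1.423 — close to the ISO √2 ≈ 1.414.
In the C-series (envelope sizes, between A and B): C4 = 229 × 324 mm.
Off by 3 mm total — nearest standard size.

C4 (229 × 324 mm)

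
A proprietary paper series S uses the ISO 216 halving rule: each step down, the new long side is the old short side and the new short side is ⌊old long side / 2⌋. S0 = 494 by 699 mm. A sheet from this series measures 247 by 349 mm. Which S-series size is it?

S0: 494 × 699 mm
S1: 349 × 494 mm
S2: 247 × 349 mm
S3: 174 × 247 mm
→ matches S2.

S2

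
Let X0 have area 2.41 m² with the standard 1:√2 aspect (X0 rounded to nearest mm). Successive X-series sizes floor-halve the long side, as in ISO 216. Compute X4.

326 × 461 mm

Let X0's short side be w mm. w · w√2 = 2.41 m² = 2,410,000 mm², so w ≈ 1305.4 mm and w√2 ≈ 1846.1 mm → X0 = 1305 × 1846 mm.
X1: ⌊1846/2⌋ × 1305 = 923 × 1305 mm
X2: ⌊1305/2⌋ × 923 = 652 × 923 mm
X3: ⌊923/2⌋ × 652 = 461 × 652 mm
X4: ⌊652/2⌋ × 461 = 326 × 461 mm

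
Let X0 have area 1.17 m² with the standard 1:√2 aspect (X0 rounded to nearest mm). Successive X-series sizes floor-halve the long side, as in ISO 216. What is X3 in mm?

321 × 455 mm

Let X0's short side be w mm. w · w√2 = 1.17 m² = 1,170,000 mm², so w ≈ 909.6 mm and w√2 ≈ 1286.3 mm → X0 = 910 × 1286 mm.
X1: ⌊1286/2⌋ × 910 = 643 × 910 mm
X2: ⌊910/2⌋ × 643 = 455 × 643 mm
X3: ⌊643/2⌋ × 455 = 321 × 455 mm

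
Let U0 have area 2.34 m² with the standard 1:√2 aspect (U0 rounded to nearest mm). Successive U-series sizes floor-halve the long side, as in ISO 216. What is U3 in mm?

454 × 643 mm

Let U0's short side be w mm. w · w√2 = 2.34 m² = 2,340,000 mm², so w ≈ 1286.3 mm and w√2 ≈ 1819.1 mm → U0 = 1286 × 1819 mm.
U1: ⌊1819/2⌋ × 1286 = 909 × 1286 mm
U2: ⌊1286/2⌋ × 909 = 643 × 909 mm
U3: ⌊909/2⌋ × 643 = 454 × 643 mm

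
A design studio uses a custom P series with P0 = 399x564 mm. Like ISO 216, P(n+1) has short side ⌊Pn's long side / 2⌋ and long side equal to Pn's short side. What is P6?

P1 = 282 × 399 mm (from P0 by 1 halving).
P2: ⌊399/2⌋ × 282 = 199 × 282 mm
P3: ⌊282/2⌋ × 199 = 141 × 199 mm
P4: ⌊199/2⌋ × 141 = 99 × 141 mm
P5: ⌊141/2⌋ × 99 = 70 × 99 mm
P6: ⌊99/2⌋ × 70 = 49 × 70 mm

49 × 70 mm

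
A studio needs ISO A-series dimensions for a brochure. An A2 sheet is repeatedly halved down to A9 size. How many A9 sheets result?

Each ISO step halves the sheet: 1 × A2 → 2 × A3 → 4 × A4 → 8 × A5 → …
From A2 to A9 is 7 halving steps: 2^7 = 128.

128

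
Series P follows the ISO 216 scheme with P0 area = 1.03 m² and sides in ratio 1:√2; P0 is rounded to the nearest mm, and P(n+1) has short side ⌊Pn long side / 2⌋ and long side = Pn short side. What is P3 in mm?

Let P0's short side be w mm. w · w√2 = 1.03 m² = 1,030,000 mm², so w ≈ 853.4 mm and w√2 ≈ 1206.9 mm → P0 = 853 × 1207 mm.
P1: ⌊1207/2⌋ × 853 = 603 × 853 mm
P2: ⌊853/2⌋ × 603 = 426 × 603 mm
P3: ⌊603/2⌋ × 426 = 301 × 426 mm

301 × 426 mm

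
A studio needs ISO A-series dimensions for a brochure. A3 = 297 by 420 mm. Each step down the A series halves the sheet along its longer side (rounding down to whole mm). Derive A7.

A4: ⌊420/2⌋ × 297 = 210 × 297 mm
A5: ⌊297/2⌋ × 210 = 148 × 210 mm
A6: ⌊210/2⌋ × 148 = 105 × 148 mm
A7: ⌊148/2⌋ × 105 = 74 × 105 mm

74 × 105 mm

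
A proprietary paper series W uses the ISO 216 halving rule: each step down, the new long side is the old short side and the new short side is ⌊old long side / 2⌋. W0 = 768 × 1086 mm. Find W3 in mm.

271 × 384 mm

W1: ⌊1086/2⌋ × 768 = 543 × 768 mm
W2: ⌊768/2⌋ × 543 = 384 × 543 mm
W3: ⌊543/2⌋ × 384 = 271 × 384 mm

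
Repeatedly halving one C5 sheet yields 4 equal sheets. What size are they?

4 = 2^2, so 2 halving steps.
C5 → C6 → … → C7 after 2 steps.

C7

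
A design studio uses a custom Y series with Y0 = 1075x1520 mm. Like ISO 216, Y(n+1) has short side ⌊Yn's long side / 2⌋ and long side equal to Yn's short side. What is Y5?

190 × 268 mm

Y1: ⌊1520/2⌋ × 1075 = 760 × 1075 mm
Y2: ⌊1075/2⌋ × 760 = 537 × 760 mm
Y3: ⌊760/2⌋ × 537 = 380 × 537 mm
Y4: ⌊537/2⌋ × 380 = 268 × 380 mm
Y5: ⌊380/2⌋ × 268 = 190 × 268 mm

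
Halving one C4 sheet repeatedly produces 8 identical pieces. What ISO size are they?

8 = 2^3, so 3 halving steps.
C4 → C5 → … → C7 after 3 steps.

C7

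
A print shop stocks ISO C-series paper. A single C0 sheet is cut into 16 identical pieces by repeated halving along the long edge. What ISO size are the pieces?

16 = 2^4, so 4 halving steps.
C0 → C1 → … → C4 after 4 steps.

C4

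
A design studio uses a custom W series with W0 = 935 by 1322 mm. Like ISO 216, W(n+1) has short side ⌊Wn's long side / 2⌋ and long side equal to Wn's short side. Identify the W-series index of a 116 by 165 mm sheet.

W0: 935 × 1322 mm
W1: 661 × 935 mm
W2: 467 × 661 mm
W3: 330 × 467 mm
W4: 233 × 330 mm
W5: 165 × 233 mm
W6: 116 × 165 mm
W7: 82 × 116 mm
→ matches W6.

W6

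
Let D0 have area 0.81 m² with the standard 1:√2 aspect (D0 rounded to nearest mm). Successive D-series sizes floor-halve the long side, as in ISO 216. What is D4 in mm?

189 × 267 mm

Let D0's short side be w mm. w · w√2 = 0.81 m² = 810,000 mm², so w ≈ 756.8 mm and w√2 ≈ 1070.3 mm → D0 = 757 × 1070 mm.
D1: ⌊1070/2⌋ × 757 = 535 × 757 mm
D2: ⌊757/2⌋ × 535 = 378 × 535 mm
D3: ⌊535/2⌋ × 378 = 267 × 378 mm
D4: ⌊378/2⌋ × 267 = 189 × 267 mm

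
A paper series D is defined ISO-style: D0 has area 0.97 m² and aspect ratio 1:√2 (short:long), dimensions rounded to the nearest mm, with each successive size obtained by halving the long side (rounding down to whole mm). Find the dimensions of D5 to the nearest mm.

146 × 207 mm

Let D0's short side be w mm. w · w√2 = 0.97 m² = 970,000 mm², so w ≈ 828.2 mm and w√2 ≈ 1171.2 mm → D0 = 828 × 1171 mm.
D1: ⌊1171/2⌋ × 828 = 585 × 828 mm
D2: ⌊828/2⌋ × 585 = 414 × 585 mm
D3: ⌊585/2⌋ × 414 = 292 × 414 mm
D4: ⌊414/2⌋ × 292 = 207 × 292 mm
D5: ⌊292/2⌋ × 207 = 146 × 207 mm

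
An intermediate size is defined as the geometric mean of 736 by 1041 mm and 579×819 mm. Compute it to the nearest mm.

653 × 923 mm

Short side: √(736 · 579) = √426144 ≈ 652.8 → 653 mm
Long side: √(1041 · 819) = √852579 ≈ 923.4 → 923 mm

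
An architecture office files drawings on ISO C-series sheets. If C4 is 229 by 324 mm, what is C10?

28 × 40 mm

C5: ⌊324/2⌋ × 229 = 162 × 229 mm
C6: ⌊229/2⌋ × 162 = 114 × 162 mm
C7: ⌊162/2⌋ × 114 = 81 × 114 mm
C8: ⌊114/2⌋ × 81 = 57 × 81 mm
C9: ⌊81/2⌋ × 57 = 40 × 57 mm
C10: ⌊57/2⌋ × 40 = 28 × 40 mm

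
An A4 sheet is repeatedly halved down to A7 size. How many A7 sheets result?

8

Each ISO step halves the sheet: 1 × A4 → 2 × A5 → 4 × A6 → 8 × A7
From A4 to A7 is 3 halving steps: 2^3 = 8.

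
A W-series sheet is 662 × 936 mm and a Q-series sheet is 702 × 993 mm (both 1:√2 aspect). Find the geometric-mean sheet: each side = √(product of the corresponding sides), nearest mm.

682 × 964 mm

Short side: √(662 · 702) = √464724 ≈ 681.7 → 682 mm
Long side: √(936 · 993) = √929448 ≈ 964.1 → 964 mm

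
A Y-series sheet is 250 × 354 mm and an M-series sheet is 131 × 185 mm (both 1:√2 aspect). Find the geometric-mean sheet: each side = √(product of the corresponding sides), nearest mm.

Short side: √(250 · 131) = √32750 ≈ 181.0 → 181 mm
Long side: √(354 · 185) = √65490 ≈ 255.9 → 256 mm

181 × 256 mm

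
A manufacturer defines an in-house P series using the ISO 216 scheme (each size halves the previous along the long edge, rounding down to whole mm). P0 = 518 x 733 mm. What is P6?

P1: ⌊733/2⌋ × 518 = 366 × 518 mm
P2: ⌊518/2⌋ × 366 = 259 × 366 mm
P3: ⌊366/2⌋ × 259 = 183 × 259 mm
P4: ⌊259/2⌋ × 183 = 129 × 183 mm
P5: ⌊183/2⌋ × 129 = 91 × 129 mm
P6: ⌊129/2⌋ × 91 = 64 × 91 mm

64 × 91 mm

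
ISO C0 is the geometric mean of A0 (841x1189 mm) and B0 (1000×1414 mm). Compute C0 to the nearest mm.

917 × 1297 mm

Short: √(841 · 1000) = √841000 ≈ 917.1 mm.
Long: √(1189 · 1414) = √1681246 ≈ 1296.6 mm.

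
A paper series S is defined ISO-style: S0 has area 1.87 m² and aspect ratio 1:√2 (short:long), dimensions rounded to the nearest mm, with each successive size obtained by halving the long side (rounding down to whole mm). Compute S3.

406 × 575 mm

Let S0's short side be w mm. w · w√2 = 1.87 m² = 1,870,000 mm², so w ≈ 1149.9 mm and w√2 ≈ 1626.2 mm → S0 = 1150 × 1626 mm.
S1: ⌊1626/2⌋ × 1150 = 813 × 1150 mm
S2: ⌊1150/2⌋ × 813 = 575 × 813 mm
S3: ⌊813/2⌋ × 575 = 406 × 575 mm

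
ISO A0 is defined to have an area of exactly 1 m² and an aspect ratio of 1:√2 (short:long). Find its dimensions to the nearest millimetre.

Let the short side be w mm. Then the long side is w√2 and w · w√2 = 10⁶ mm².
w² = 10⁶/√2, so w = 1000 / 2^(1/4) ≈ 840.9 mm; long side = 1000 · 2^(1/4) ≈ 1189.2 mm.

841 × 1189 mm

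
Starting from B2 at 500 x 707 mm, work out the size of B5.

176 × 250 mm

B3: ⌊707/2⌋ × 500 = 353 × 500 mm
B4: ⌊500/2⌋ × 353 = 250 × 353 mm
B5: ⌊353/2⌋ × 250 = 176 × 250 mm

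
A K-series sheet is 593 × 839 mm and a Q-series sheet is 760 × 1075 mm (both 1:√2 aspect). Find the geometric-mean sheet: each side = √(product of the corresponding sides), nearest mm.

671 × 950 mm

Short side: √(593 · 760) = √450680 ≈ 671.3 → 671 mm
Long side: √(839 · 1075) = √901925 ≈ 949.7 → 950 mm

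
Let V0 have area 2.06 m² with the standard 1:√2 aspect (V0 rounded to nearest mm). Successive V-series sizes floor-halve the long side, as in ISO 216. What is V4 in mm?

301 × 426 mm

Let V0's short side be w mm. w · w√2 = 2.06 m² = 2,060,000 mm², so w ≈ 1206.9 mm and w√2 ≈ 1706.8 mm → V0 = 1207 × 1707 mm.
V1: ⌊1707/2⌋ × 1207 = 853 × 1207 mm
V2: ⌊1207/2⌋ × 853 = 603 × 853 mm
V3: ⌊853/2⌋ × 603 = 426 × 603 mm
V4: ⌊603/2⌋ × 426 = 301 × 426 mm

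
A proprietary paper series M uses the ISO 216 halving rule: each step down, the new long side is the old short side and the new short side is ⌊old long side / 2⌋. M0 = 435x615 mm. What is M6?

M1: ⌊615/2⌋ × 435 = 307 × 435 mm
M2: ⌊435/2⌋ × 307 = 217 × 307 mm
M3: ⌊307/2⌋ × 217 = 153 × 217 mm
M4: ⌊217/2⌋ × 153 = 108 × 153 mm
M5: ⌊153/2⌋ × 108 = 76 × 108 mm
M6: ⌊108/2⌋ × 76 = 54 × 76 mm

54 × 76 mm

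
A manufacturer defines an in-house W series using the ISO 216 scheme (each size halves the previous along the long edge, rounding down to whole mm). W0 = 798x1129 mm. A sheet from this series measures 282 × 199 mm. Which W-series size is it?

W0: 798 × 1129 mm
W1: 564 × 798 mm
W2: 399 × 564 mm
W3: 282 × 399 mm
W4: 199 × 282 mm
W5: 141 × 199 mm
→ matches W4.

W4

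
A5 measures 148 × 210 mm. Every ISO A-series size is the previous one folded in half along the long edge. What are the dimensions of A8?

A6: ⌊210/2⌋ × 148 = 105 × 148 mm
A7: ⌊148/2⌋ × 105 = 74 × 105 mm
A8: ⌊105/2⌋ × 74 = 52 × 74 mm

52 × 74 mm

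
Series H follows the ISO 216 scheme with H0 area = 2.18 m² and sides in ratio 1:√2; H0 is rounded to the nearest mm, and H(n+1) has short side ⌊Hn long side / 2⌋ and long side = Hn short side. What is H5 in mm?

219 × 310 mm

Let H0's short side be w mm. w · w√2 = 2.18 m² = 2,180,000 mm², so w ≈ 1241.6 mm and w√2 ≈ 1755.8 mm → H0 = 1242 × 1756 mm.
H1: ⌊1756/2⌋ × 1242 = 878 × 1242 mm
H2: ⌊1242/2⌋ × 878 = 621 × 878 mm
H3: ⌊878/2⌋ × 621 = 439 × 621 mm
H4: ⌊621/2⌋ × 439 = 310 × 439 mm
H5: ⌊439/2⌋ × 310 = 219 × 310 mm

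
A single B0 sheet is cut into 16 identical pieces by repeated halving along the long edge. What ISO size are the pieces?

16 = 2^4, so 4 halving steps.
B0 → B1 → … → B4 after 4 steps.

B4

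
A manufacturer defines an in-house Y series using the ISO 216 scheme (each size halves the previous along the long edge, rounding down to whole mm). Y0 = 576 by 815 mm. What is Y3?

203 × 288 mm

Y1: ⌊815/2⌋ × 576 = 407 × 576 mm
Y2: ⌊576/2⌋ × 407 = 288 × 407 mm
Y3: ⌊407/2⌋ × 288 = 203 × 288 mm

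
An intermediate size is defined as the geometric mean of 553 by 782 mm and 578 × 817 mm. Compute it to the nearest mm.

Short side: √(553 · 578) = √319634 ≈ 565.4 → 565 mm
Long side: √(782 · 817) = √638894 ≈ 799.3 → 799 mm

565 × 799 mm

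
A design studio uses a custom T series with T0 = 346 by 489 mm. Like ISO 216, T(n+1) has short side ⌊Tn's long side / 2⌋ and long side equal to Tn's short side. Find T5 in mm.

T1 = 244 × 346 mm (from T0 by 1 halving).
T2: ⌊346/2⌋ × 244 = 173 × 244 mm
T3: ⌊244/2⌋ × 173 = 122 × 173 mm
T4: ⌊173/2⌋ × 122 = 86 × 122 mm
T5: ⌊122/2⌋ × 86 = 61 × 86 mm

61 × 86 mm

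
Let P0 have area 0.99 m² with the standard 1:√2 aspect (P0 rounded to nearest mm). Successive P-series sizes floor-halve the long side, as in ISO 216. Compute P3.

Let P0's short side be w mm. w · w√2 = 0.99 m² = 990,000 mm², so w ≈ 836.7 mm and w√2 ≈ 1183.2 mm → P0 = 837 × 1183 mm.
P1: ⌊1183/2⌋ × 837 = 591 × 837 mm
P2: ⌊837/2⌋ × 591 = 418 × 591 mm
P3: ⌊591/2⌋ × 418 = 295 × 418 mm

295 × 418 mm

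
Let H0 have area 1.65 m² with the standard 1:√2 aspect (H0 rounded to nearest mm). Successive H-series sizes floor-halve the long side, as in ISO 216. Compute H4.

Let H0's short side be w mm. w · w√2 = 1.65 m² = 1,650,000 mm², so w ≈ 1080.2 mm and w√2 ≈ 1527.6 mm → H0 = 1080 × 1528 mm.
H1: ⌊1528/2⌋ × 1080 = 764 × 1080 mm
H2: ⌊1080/2⌋ × 764 = 540 × 764 mm
H3: ⌊764/2⌋ × 540 = 382 × 540 mm
H4: ⌊540/2⌋ × 382 = 270 × 382 mm

270 × 382 mm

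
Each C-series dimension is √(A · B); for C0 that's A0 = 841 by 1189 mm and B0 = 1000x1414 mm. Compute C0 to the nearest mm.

Short: √(841 · 1000) = √841000 ≈ 917.1 mm.
Long: √(1189 · 1414) = √1681246 ≈ 1296.6 mm.

917 × 1297 mm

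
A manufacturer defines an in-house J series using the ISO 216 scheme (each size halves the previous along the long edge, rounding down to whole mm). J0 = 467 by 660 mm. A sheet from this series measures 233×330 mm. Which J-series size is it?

J2

J0: 467 × 660 mm
J1: 330 × 467 mm
J2: 233 × 330 mm
J3: 165 × 233 mm
→ matches J2.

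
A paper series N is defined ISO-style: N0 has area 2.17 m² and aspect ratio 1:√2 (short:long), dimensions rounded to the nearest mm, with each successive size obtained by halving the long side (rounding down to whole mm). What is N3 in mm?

Let N0's short side be w mm. w · w√2 = 2.17 m² = 2,170,000 mm², so w ≈ 1238.7 mm and w√2 ≈ 1751.8 mm → N0 = 1239 × 1752 mm.
N1: ⌊1752/2⌋ × 1239 = 876 × 1239 mm
N2: ⌊1239/2⌋ × 876 = 619 × 876 mm
N3: ⌊876/2⌋ × 619 = 438 × 619 mm

438 × 619 mm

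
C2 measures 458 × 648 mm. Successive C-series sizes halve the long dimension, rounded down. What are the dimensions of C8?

57 × 81 mm

C3: ⌊648/2⌋ × 458 = 324 × 458 mm
C4: ⌊458/2⌋ × 324 = 229 × 324 mm
C5: ⌊324/2⌋ × 229 = 162 × 229 mm
C6: ⌊229/2⌋ × 162 = 114 × 162 mm
C7: ⌊162/2⌋ × 114 = 81 × 114 mm
C8: ⌊114/2⌋ × 81 = 57 × 81 mm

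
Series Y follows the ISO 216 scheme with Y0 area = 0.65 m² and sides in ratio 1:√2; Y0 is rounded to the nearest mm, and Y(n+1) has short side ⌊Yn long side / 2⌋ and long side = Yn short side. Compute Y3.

239 × 339 mm

Let Y0's short side be w mm. w · w√2 = 0.65 m² = 650,000 mm², so w ≈ 678.0 mm and w√2 ≈ 958.8 mm → Y0 = 678 × 959 mm.
Y1: ⌊959/2⌋ × 678 = 479 × 678 mm
Y2: ⌊678/2⌋ × 479 = 339 × 479 mm
Y3: ⌊479/2⌋ × 339 = 239 × 339 mm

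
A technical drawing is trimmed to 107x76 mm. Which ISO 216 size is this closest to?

Aspect ratio 107/76 ≈ 1.408 — close to the ISO √2 ≈ 1.414.
In the A-series (A0 area = 1 m²): A7 = 74 × 105 mm.
Off by 4 mm total — nearest standard size.

A7 (74 × 105 mm)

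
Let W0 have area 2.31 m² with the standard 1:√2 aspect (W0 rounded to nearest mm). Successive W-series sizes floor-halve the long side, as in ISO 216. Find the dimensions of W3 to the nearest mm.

Let W0's short side be w mm. w · w√2 = 2.31 m² = 2,310,000 mm², so w ≈ 1278.1 mm and w√2 ≈ 1807.4 mm → W0 = 1278 × 1807 mm.
W1: ⌊1807/2⌋ × 1278 = 903 × 1278 mm
W2: ⌊1278/2⌋ × 903 = 639 × 903 mm
W3: ⌊903/2⌋ × 639 = 451 × 639 mm

451 × 639 mm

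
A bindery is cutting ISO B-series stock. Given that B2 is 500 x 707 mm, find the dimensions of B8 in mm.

B3: ⌊707/2⌋ × 500 = 353 × 500 mm
B4: ⌊500/2⌋ × 353 = 250 × 353 mm
B5: ⌊353/2⌋ × 250 = 176 × 250 mm
B6: ⌊250/2⌋ × 176 = 125 × 176 mm
B7: ⌊176/2⌋ × 125 = 88 × 125 mm
B8: ⌊125/2⌋ × 88 = 62 × 88 mm

62 × 88 mm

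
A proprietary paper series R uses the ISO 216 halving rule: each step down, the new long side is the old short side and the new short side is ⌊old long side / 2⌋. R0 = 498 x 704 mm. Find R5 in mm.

88 × 124 mm

R1: ⌊704/2⌋ × 498 = 352 × 498 mm
R2: ⌊498/2⌋ × 352 = 249 × 352 mm
R3: ⌊352/2⌋ × 249 = 176 × 249 mm
R4: ⌊249/2⌋ × 176 = 124 × 176 mm
R5: ⌊176/2⌋ × 124 = 88 × 124 mm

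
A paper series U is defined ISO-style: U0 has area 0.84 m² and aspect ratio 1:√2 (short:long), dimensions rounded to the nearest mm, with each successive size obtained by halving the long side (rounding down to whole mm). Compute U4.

192 × 272 mm

Let U0's short side be w mm. w · w√2 = 0.84 m² = 840,000 mm², so w ≈ 770.7 mm and w√2 ≈ 1089.9 mm → U0 = 771 × 1090 mm.
U1: ⌊1090/2⌋ × 771 = 545 × 771 mm
U2: ⌊771/2⌋ × 545 = 385 × 545 mm
U3: ⌊545/2⌋ × 385 = 272 × 385 mm
U4: ⌊385/2⌋ × 272 = 192 × 272 mm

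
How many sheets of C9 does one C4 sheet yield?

Each ISO step halves the sheet: 1 × C4 → 2 × C5 → 4 × C6 → 8 × C7 → …
From C4 to C9 is 5 halving steps: 2^5 = 32.

32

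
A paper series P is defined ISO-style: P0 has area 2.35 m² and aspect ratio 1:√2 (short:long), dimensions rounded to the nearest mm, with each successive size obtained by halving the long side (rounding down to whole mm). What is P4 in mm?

Let P0's short side be w mm. w · w√2 = 2.35 m² = 2,350,000 mm², so w ≈ 1289.1 mm and w√2 ≈ 1823.0 mm → P0 = 1289 × 1823 mm.
P1: ⌊1823/2⌋ × 1289 = 911 × 1289 mm
P2: ⌊1289/2⌋ × 911 = 644 × 911 mm
P3: ⌊911/2⌋ × 644 = 455 × 644 mm
P4: ⌊644/2⌋ × 455 = 322 × 455 mm

322 × 455 mm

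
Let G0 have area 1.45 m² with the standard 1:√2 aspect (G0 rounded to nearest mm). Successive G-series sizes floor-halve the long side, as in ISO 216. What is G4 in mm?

Let G0's short side be w mm. w · w√2 = 1.45 m² = 1,450,000 mm², so w ≈ 1012.6 mm and w√2 ≈ 1432.0 mm → G0 = 1013 × 1432 mm.
G1: ⌊1432/2⌋ × 1013 = 716 × 1013 mm
G2: ⌊1013/2⌋ × 716 = 506 × 716 mm
G3: ⌊716/2⌋ × 506 = 358 × 506 mm
G4: ⌊506/2⌋ × 358 = 253 × 358 mm

253 × 358 mm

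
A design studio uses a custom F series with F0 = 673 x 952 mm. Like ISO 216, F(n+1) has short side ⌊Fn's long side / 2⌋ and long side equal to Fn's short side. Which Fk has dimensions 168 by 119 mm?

F0: 673 × 952 mm
F1: 476 × 673 mm
F2: 336 × 476 mm
F3: 238 × 336 mm
F4: 168 × 238 mm
F5: 119 × 168 mm
F6: 84 × 119 mm
→ matches F5.

F5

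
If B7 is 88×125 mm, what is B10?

B8: ⌊125/2⌋ × 88 = 62 × 88 mm
B9: ⌊88/2⌋ × 62 = 44 × 62 mm
B10: ⌊62/2⌋ × 44 = 31 × 44 mm

31 × 44 mm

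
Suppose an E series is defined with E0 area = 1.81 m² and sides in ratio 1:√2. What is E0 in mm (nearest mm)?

Let the short side be w mm. Then w · w√2 = 1.81 m² = 1,810,000 mm².
w² = 1,810,000/√2, so w ≈ 1131.3 mm; long side = w√2 ≈ 1599.9 mm.

1131 × 1600 mm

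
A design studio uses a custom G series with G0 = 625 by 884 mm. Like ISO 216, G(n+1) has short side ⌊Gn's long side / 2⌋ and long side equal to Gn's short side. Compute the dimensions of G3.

221 × 312 mm

G1: ⌊884/2⌋ × 625 = 442 × 625 mm
G2: ⌊625/2⌋ × 442 = 312 × 442 mm
G3: ⌊442/2⌋ × 312 = 221 × 312 mm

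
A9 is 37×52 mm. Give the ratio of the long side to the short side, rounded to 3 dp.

1.405

52 / 37 = 1.405
ISO 216 targets √2 ≈ 1.414; the -0.009 deviation is from mm rounding.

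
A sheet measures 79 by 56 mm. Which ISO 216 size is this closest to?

Aspect ratio 79/56 ≈ 1.411 — close to the ISO √2 ≈ 1.414.
In the C-series (envelope sizes, between A and B): C8 = 57 × 81 mm.
Off by 3 mm total — nearest standard size.

C8 (57 × 81 mm)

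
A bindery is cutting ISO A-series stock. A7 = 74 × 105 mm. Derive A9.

37 × 52 mm

A8: ⌊105/2⌋ × 74 = 52 × 74 mm
A9: ⌊74/2⌋ × 52 = 37 × 52 mm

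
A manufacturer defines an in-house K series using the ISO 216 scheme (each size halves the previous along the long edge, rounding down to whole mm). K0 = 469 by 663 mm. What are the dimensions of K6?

58 × 82 mm

K1: ⌊663/2⌋ × 469 = 331 × 469 mm
K2: ⌊469/2⌋ × 331 = 234 × 331 mm
K3: ⌊331/2⌋ × 234 = 165 × 234 mm
K4: ⌊234/2⌋ × 165 = 117 × 165 mm
K5: ⌊165/2⌋ × 117 = 82 × 117 mm
K6: ⌊117/2⌋ × 82 = 58 × 82 mm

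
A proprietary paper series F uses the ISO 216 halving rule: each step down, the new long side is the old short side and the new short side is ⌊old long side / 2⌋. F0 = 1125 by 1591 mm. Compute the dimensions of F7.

F1 = 795 × 1125 mm (from F0 by 1 halving).
F2: ⌊1125/2⌋ × 795 = 562 × 795 mm
F3: ⌊795/2⌋ × 562 = 397 × 562 mm
F4: ⌊562/2⌋ × 397 = 281 × 397 mm
F5: ⌊397/2⌋ × 281 = 198 × 281 mm
F6: ⌊281/2⌋ × 198 = 140 × 198 mm
F7: ⌊198/2⌋ × 140 = 99 × 140 mm

99 × 140 mm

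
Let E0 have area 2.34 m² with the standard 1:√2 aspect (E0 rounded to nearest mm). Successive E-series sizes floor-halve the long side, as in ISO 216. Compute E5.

227 × 321 mm

Let E0's short side be w mm. w · w√2 = 2.34 m² = 2,340,000 mm², so w ≈ 1286.3 mm and w√2 ≈ 1819.1 mm → E0 = 1286 × 1819 mm.
E1: ⌊1819/2⌋ × 1286 = 909 × 1286 mm
E2: ⌊1286/2⌋ × 909 = 643 × 909 mm
E3: ⌊909/2⌋ × 643 = 454 × 643 mm
E4: ⌊643/2⌋ × 454 = 321 × 454 mm
E5: ⌊454/2⌋ × 321 = 227 × 321 mm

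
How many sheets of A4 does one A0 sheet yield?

16

Each ISO step halves the sheet: 1 × A0 → 2 × A1 → 4 × A2 → 8 × A3 → …
From A0 to A4 is 4 halving steps: 2^4 = 16.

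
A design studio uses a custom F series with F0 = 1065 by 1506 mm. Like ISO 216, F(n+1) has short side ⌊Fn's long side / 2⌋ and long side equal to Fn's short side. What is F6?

133 × 188 mm

F1: ⌊1506/2⌋ × 1065 = 753 × 1065 mm
F2: ⌊1065/2⌋ × 753 = 532 × 753 mm
F3: ⌊753/2⌋ × 532 = 376 × 532 mm
F4: ⌊532/2⌋ × 376 = 266 × 376 mm
F5: ⌊376/2⌋ × 266 = 188 × 266 mm
F6: ⌊266/2⌋ × 188 = 133 × 188 mm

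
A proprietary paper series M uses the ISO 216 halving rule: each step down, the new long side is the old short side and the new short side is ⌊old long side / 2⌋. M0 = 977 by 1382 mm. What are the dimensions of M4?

M1 = 691 × 977 mm (from M0 by 1 halving).
M2: ⌊977/2⌋ × 691 = 488 × 691 mm
M3: ⌊691/2⌋ × 488 = 345 × 488 mm
M4: ⌊488/2⌋ × 345 = 244 × 345 mm

244 × 345 mm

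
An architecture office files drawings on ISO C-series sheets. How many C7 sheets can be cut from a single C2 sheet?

32

C2 = 458 × 648 mm; C7 = 81 × 114 mm.
Each halving step doubles the count; 5 steps from C2 to C7.
2^5 = 32.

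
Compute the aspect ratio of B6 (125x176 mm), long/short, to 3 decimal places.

176 / 125 = 1.408
ISO 216 targets √2 ≈ 1.414; the -0.006 deviation is from mm rounding.

1.408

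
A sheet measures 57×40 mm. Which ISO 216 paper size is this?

Aspect ratio 57/40 ≈ 1.425 — close to the ISO √2 ≈ 1.414.
In the C-series (envelope sizes, between A and B): C9 = 40 × 57 mm.

C9 (40 × 57 mm)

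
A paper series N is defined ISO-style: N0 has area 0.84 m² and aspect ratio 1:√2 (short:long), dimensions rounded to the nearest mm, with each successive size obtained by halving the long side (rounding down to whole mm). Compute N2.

Let N0's short side be w mm. w · w√2 = 0.84 m² = 840,000 mm², so w ≈ 770.7 mm and w√2 ≈ 1089.9 mm → N0 = 771 × 1090 mm.
N1: ⌊1090/2⌋ × 771 = 545 × 771 mm
N2: ⌊771/2⌋ × 545 = 385 × 545 mm

385 × 545 mm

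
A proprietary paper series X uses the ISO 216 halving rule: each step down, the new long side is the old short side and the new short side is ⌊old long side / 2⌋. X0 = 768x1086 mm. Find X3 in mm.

271 × 384 mm

X1: ⌊1086/2⌋ × 768 = 543 × 768 mm
X2: ⌊768/2⌋ × 543 = 384 × 543 mm
X3: ⌊543/2⌋ × 384 = 271 × 384 mm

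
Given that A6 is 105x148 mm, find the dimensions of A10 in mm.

A7: ⌊148/2⌋ × 105 = 74 × 105 mm
A8: ⌊105/2⌋ × 74 = 52 × 74 mm
A9: ⌊74/2⌋ × 52 = 37 × 52 mm
A10: ⌊52/2⌋ × 37 = 26 × 37 mm

26 × 37 mm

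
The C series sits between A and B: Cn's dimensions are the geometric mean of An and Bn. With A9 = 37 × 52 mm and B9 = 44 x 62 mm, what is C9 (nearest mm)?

Short side: √(37 · 44) = √1628 ≈ 40.3 → 40 mm
Long side: √(52 · 62) = √3224 ≈ 56.8 → 57 mm

40 × 57 mm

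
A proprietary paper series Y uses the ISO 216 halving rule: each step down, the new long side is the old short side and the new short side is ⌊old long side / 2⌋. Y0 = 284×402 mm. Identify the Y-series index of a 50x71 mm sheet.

Y5

Y0: 284 × 402 mm
Y1: 201 × 284 mm
Y2: 142 × 201 mm
Y3: 100 × 142 mm
Y4: 71 × 100 mm
Y5: 50 × 71 mm
Y6: 35 × 50 mm
→ matches Y5.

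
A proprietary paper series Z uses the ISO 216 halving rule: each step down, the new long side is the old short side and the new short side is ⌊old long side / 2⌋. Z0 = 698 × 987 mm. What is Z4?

Z1: ⌊987/2⌋ × 698 = 493 × 698 mm
Z2: ⌊698/2⌋ × 493 = 349 × 493 mm
Z3: ⌊493/2⌋ × 349 = 246 × 349 mm
Z4: ⌊349/2⌋ × 246 = 174 × 246 mm

174 × 246 mm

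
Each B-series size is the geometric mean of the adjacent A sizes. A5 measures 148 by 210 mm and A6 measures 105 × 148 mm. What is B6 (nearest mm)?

125 × 176 mm

Short side: √(148 · 105) = √15540 ≈ 124.7 → 125 mm
Long side: √(210 · 148) = √31080 ≈ 176.3 → 176 mm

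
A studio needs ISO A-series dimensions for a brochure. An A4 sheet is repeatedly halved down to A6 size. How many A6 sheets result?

4

A4 = 210 × 297 mm; A6 = 105 × 148 mm.
Each halving step doubles the count; 2 steps from A4 to A6.
2^2 = 4.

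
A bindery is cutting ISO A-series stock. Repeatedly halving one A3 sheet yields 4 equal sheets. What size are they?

4 = 2^2, so 2 halving steps.
A3 → A4 → … → A5 after 2 steps.

A5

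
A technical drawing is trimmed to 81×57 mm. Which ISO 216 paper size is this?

Aspect ratio 81/57 ≈ 1.421 — close to the ISO √2 ≈ 1.414.
In the C-series (envelope sizes, between A and B): C8 = 57 × 81 mm.

C8 (57 × 81 mm)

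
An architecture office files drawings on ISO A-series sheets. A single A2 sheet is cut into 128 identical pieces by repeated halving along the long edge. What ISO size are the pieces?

128 = 2^7, so 7 halving steps.
A2 → A3 → … → A9 after 7 steps.

A9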